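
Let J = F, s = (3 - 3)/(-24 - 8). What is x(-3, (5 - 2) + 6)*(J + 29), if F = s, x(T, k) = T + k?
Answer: 174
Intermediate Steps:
s = 0 (s = 0/(-32) = 0*(-1/32) = 0)
F = 0
J = 0
x(-3, (5 - 2) + 6)*(J + 29) = (-3 + ((5 - 2) + 6))*(0 + 29) = (-3 + (3 + 6))*29 = (-3 + 9)*29 = 6*29 = 174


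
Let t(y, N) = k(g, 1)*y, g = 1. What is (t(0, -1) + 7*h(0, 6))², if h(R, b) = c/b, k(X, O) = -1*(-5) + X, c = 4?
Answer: 196/9 ≈ 21.778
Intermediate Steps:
k(X, O) = 5 + X
h(R, b) = 4/b
t(y, N) = 6*y (t(y, N) = (5 + 1)*y = 6*y)
(t(0, -1) + 7*h(0, 6))² = (6*0 + 7*(4/6))² = (0 + 7*(4*(⅙)))² = (0 + 7*(⅔))² = (0 + 14/3)² = (14/3)² = 196/9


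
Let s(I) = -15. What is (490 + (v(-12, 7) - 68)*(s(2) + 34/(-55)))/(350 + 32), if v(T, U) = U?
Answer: 79349/21010 ≈ 3.7767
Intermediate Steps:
(490 + (v(-12, 7) - 68)*(s(2) + 34/(-55)))/(350 + 32) = (490 + (7 - 68)*(-15 + 34/(-55)))/(350 + 32) = (490 - 61*(-15 + 34*(-1/55)))/382 = (490 - 61*(-15 - 34/55))*(1/382) = (490 - 61*(-859/55))*(1/382) = (490 + 52399/55)*(1/382) = (79349/55)*(1/382) = 79349/21010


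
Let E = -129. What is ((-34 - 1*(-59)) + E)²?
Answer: 10816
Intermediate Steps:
((-34 - 1*(-59)) + E)² = ((-34 - 1*(-59)) - 129)² = ((-34 + 59) - 129)² = (25 - 129)² = (-104)² = 10816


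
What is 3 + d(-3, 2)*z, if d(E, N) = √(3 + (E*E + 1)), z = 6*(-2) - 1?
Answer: 3 - 13*√13 ≈ -43.872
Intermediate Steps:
z = -13 (z = -12 - 1 = -13)
d(E, N) = √(4 + E²) (d(E, N) = √(3 + (E² + 1)) = √(3 + (1 + E²)) = √(4 + E²))
3 + d(-3, 2)*z = 3 + √(4 + (-3)²)*(-13) = 3 + √(4 + 9)*(-13) = 3 + √13*(-13) = 3 - 13*√13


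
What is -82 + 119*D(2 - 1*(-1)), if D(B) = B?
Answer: 275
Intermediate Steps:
-82 + 119*D(2 - 1*(-1)) = -82 + 119*(2 - 1*(-1)) = -82 + 119*(2 + 1) = -82 + 119*3 = -82 + 357 = 275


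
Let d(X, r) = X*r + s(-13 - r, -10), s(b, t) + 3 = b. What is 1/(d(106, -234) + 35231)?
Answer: 1/10645 ≈ 9.3941e-5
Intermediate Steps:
s(b, t) = -3 + b
d(X, r) = -16 - r + X*r (d(X, r) = X*r + (-3 + (-13 - r)) = X*r + (-16 - r) = -16 - r + X*r)
1/(d(106, -234) + 35231) = 1/((-16 - 1*(-234) + 106*(-234)) + 35231) = 1/((-16 + 234 - 24804) + 35231) = 1/(-24586 + 35231) = 1/10645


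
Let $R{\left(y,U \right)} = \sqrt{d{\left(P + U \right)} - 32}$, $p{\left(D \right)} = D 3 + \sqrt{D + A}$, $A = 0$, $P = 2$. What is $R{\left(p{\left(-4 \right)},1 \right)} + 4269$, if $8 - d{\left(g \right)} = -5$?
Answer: $4269 + i \sqrt{19} \approx 4269.0 + 4.3589 i$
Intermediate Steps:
$d{\left(g \right)} = 13$ ($d{\left(g \right)} = 8 - -5 = 8 + 5 = 13$)
$p{\left(D \right)} = \sqrt{D} + 3 D$ ($p{\left(D \right)} = D 3 + \sqrt{D + 0} = 3 D + \sqrt{D} = \sqrt{D} + 3 D$)
$R{\left(y,U \right)} = i \sqrt{19}$ ($R{\left(y,U \right)} = \sqrt{13 - 32} = \sqrt{-19} = i \sqrt{19}$)
$R{\left(p{\left(-4 \right)},1 \right)} + 4269 = i \sqrt{19} + 4269 = 4269 + i \sqrt{19}$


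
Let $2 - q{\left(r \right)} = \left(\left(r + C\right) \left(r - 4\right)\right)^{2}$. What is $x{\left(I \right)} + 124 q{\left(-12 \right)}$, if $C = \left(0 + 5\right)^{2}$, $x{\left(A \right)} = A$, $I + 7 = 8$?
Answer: $-5364487$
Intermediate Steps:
$I = 1$ ($I = -7 + 8 = 1$)
$C = 25$ ($C = 5^{2} = 25$)
$q{\left(r \right)} = 2 - \left(-4 + r\right)^{2} \left(25 + r\right)^{2}$ ($q{\left(r \right)} = 2 - \left(\left(r + 25\right) \left(r - 4\right)\right)^{2} = 2 - \left(\left(25 + r\right) \left(-4 + r\right)\right)^{2} = 2 - \left(\left(-4 + r\right) \left(25 + r\right)\right)^{2} = 2 - \left(-4 + r\right)^{2} \left(25 + r\right)^{2}$)
$x{\left(I \right)} + 124 q{\left(-12 \right)} = 1 + 124 \left(2 - \left(-4 - 12\right)^{2} \left(25 - 12\right)^{2}\right) = 1 + 124 \left(2 - \left(-16\right)^{2} \cdot 13^{2}\right) = 1 + 124 \left(2 - 256 \cdot 169\right) = 1 + 124 \left(2 - 43264\right) = 1 + 124 \left(-43262\right) = 1 - 5364488 = -5364487$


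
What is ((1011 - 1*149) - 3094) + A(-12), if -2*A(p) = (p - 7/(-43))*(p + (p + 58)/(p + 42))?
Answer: -2959193/1290 ≈ -2293.9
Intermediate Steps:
A(p) = -(7/43 + p)*(p + (58 + p)/(42 + p))/2 (A(p) = -(p - 7/(-43))*(p + (p + 58)/(p + 42))/2 = -(p - 7*(-1/43))*(p + (58 + p)/(42 + p))/2 = -(p + 7/43)*(p + (58 + p)/(42 + p))/2 = -(7/43 + p)*(p + (58 + p)/(42 + p))/2)
((1011 - 1*149) - 3094) + A(-12) = ((1011 - 1*149) - 3094) + (-406 - 2795*(-12) - 1856*(-12)**2 - 43*(-12)**3)/(86*(42 - 12)) = ((1011 - 149) - 3094) + (1/86)*(-406 + 33540 - 1856*144 - 43*(-1728))/30 = (862 - 3094) + (1/86)*(1/30)*(-406 + 33540 - 267264 + 74304) = -2232 + (1/86)*(1/30)*(-159826) = -2232 - 79913/1290 = -2959193/1290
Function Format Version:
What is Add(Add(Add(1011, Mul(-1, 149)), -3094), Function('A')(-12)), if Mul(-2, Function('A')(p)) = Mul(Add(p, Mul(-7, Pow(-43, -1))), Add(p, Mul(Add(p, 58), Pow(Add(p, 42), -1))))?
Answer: Rational(-2959193, 1290) ≈ -2293.9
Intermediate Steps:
Function('A')(p) = Mul(Rational(-1, 2), Add(Rational(7, 43), p), Add(p, Mul(Pow(Add(42, p), -1), Add(58, p)))) (Function('A')(p) = Mul(Rational(-1, 2), Mul(Add(p, Mul(-7, Pow(-43, -1))), Add(p, Mul(Add(p, 58), Pow(Add(p, 42), -1))))) = Mul(Rational(-1, 2), Mul(Add(p, Mul(-7, Rational(-1, 43))), Add(p, Mul(Add(58, p), Pow(Add(42, p), -1))))) = Mul(Rational(-1, 2), Mul(Add(p, Rational(7, 43)), Add(p, Mul(Pow(Add(42, p), -1), Add(58, p))))) = Mul(Rational(-1, 2), Mul(Add(Rational(7, 43), p), Add(p, Mul(Pow(Add(42, p), -1), Add(58, p))))) = Mul(Rational(-1, 2), Add(Rational(7, 43), p), Add(p, Mul(Pow(Add(42, p), -1), Add(58, p)))))
Add(Add(Add(1011, Mul(-1, 149)), -3094), Function('A')(-12)) = Add(Add(Add(1011, Mul(-1, 149)), -3094), Mul(Rational(1, 86), Pow(Add(42, -12), -1), Add(-406, Mul(-2795, -12), Mul(-1856, Pow(-12, 2)), Mul(-43, Pow(-12, 3))))) = Add(Add(Add(1011, -149), -3094), Mul(Rational(1, 86), Pow(30, -1), Add(-406, 33540, Mul(-1856, 144), Mul(-43, -1728)))) = Add(Add(862, -3094), Mul(Rational(1, 86), Rational(1, 30), Add(-406, 33540, -267264, 74304))) = Add(-2232, Mul(Rational(1, 86), Rational(1, 30), -159826)) = Add(-2232, Rational(-79913, 1290)) = Rational(-2959193, 1290)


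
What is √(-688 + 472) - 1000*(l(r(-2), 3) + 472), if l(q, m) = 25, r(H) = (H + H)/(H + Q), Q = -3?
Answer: -497000 + 6*I*√6 ≈ -4.97e+5 + 14.697*I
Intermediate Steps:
r(H) = 2*H/(-3 + H) (r(H) = (H + H)/(H - 3) = (2*H)/(-3 + H) = 2*H/(-3 + H))
√(-688 + 472) - 1000*(l(r(-2), 3) + 472) = √(-688 + 472) - 1000*(25 + 472) = √(-216) - 1000*497 = 6*I*√6 - 497000 = -497000 + 6*I*√6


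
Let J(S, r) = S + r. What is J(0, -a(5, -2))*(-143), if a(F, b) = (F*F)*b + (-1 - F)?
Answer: -8008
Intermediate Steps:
a(F, b) = -1 - F + b*F² (a(F, b) = F²*b + (-1 - F) = b*F² + (-1 - F) = -1 - F + b*F²)
J(0, -a(5, -2))*(-143) = (0 - (-1 - 1*5 - 2*5²))*(-143) = (0 - (-1 - 5 - 2*25))*(-143) = (0 - (-1 - 5 - 50))*(-143) = (0 - 1*(-56))*(-143) = (0 + 56)*(-143) = 56*(-143) = -8008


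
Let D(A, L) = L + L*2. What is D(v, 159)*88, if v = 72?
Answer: 41976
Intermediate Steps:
D(A, L) = 3*L (D(A, L) = L + 2*L = 3*L)
D(v, 159)*88 = (3*159)*88 = 477*88 = 41976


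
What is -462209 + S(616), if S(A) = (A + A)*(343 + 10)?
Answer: -27313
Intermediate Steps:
S(A) = 706*A (S(A) = (2*A)*353 = 706*A)
-462209 + S(616) = -462209 + 706*616 = -462209 + 434896 = -27313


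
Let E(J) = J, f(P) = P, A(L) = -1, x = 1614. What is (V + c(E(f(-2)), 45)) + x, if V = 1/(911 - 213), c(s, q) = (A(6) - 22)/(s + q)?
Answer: 48426585/30014 ≈ 1613.5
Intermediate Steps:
c(s, q) = -23/(q + s) (c(s, q) = (-1 - 22)/(s + q) = -23/(q + s))
V = 1/698 ≈ 0.0014327
(V + c(E(f(-2)), 45)) + x = (1/698 - 23/(45 - 2)) + 1614 = (1/698 - 23/43) + 1614 = -16011/30014 + 1614 = 48426585/30014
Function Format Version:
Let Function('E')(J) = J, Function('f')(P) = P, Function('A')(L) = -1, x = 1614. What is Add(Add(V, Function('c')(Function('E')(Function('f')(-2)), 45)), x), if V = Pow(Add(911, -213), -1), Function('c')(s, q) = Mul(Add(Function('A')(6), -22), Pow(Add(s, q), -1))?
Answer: Rational(48426585, 30014) ≈ 1613.5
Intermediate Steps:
Function('c')(s, q) = Mul(-23, Pow(Add(q, s), -1)) (Function('c')(s, q) = Mul(Add(-1, -22), Pow(Add(s, q), -1)) = Mul(-23, Pow(Add(q, s), -1)))
V = Rational(1, 698) (V = Pow(698, -1) = Rational(1, 698) ≈ 0.0014327)
Add(Add(V, Function('c')(Function('E')(Function('f')(-2)), 45)), x) = Add(Add(Rational(1, 698), Mul(-23, Pow(Add(45, -2), -1))), 1614) = Add(Add(Rational(1, 698), Mul(-23, Pow(43, -1))), 1614) = Add(Add(Rational(1, 698), Mul(-23, Rational(1, 43))), 1614) = Add(Add(Rational(1, 698), Rational(-23, 43)), 1614) = Add(Rational(-16011, 30014), 1614) = Rational(48426585, 30014)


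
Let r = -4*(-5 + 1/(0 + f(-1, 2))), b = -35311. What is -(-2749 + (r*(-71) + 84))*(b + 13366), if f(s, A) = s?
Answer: -95877705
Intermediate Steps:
r = 24 (r = -4*(-5 + 1/(0 - 1)) = -4*(-5 + 1/(-1)) = -4*(-5 - 1) = -4*(-6) = 24)
-(-2749 + (r*(-71) + 84))*(b + 13366) = -(-2749 + (24*(-71) + 84))*(-35311 + 13366) = -(-2749 + (-1704 + 84))*(-21945) = -(-2749 - 1620)*(-21945) = -(-4369)*(-21945) = -1*95877705 = -95877705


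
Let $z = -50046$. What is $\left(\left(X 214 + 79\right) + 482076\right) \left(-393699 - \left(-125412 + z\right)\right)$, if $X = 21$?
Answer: $-106206764409$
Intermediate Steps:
$\left(\left(X 214 + 79\right) + 482076\right) \left(-393699 - \left(-125412 + z\right)\right) = \left(\left(21 \cdot 214 + 79\right) + 482076\right) \left(-393699 + \left(125412 - -50046\right)\right) = \left(\left(4494 + 79\right) + 482076\right) \left(-393699 + \left(125412 + 50046\right)\right) = \left(4573 + 482076\right) \left(-393699 + 175458\right) = 486649 \left(-218241\right) = -106206764409$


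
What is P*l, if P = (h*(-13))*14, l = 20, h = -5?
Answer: 18200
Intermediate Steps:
P = 910 (P = -5*(-13)*14 = 65*14 = 910)
P*l = 910*20 = 18200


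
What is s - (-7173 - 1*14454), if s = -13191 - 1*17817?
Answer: -9381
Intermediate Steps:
s = -31008 (s = -13191 - 17817 = -31008)
s - (-7173 - 1*14454) = -31008 - (-7173 - 1*14454) = -31008 - (-7173 - 14454) = -31008 - 1*(-21627) = -31008 + 21627 = -9381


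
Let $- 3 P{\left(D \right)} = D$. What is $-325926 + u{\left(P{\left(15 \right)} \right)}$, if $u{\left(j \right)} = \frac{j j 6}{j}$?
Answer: $-325956$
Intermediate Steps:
$P{\left(D \right)} = - \frac{D}{3}$
$u{\left(j \right)} = 6 j$ ($u{\left(j \right)} = \frac{j^{2} \cdot 6}{j} = \frac{6 j^{2}}{j} = 6 j$)
$-325926 + u{\left(P{\left(15 \right)} \right)} = -325926 + 6 \left(\left(- \frac{1}{3}\right) 15\right) = -325926 + 6 \left(-5\right) = -325926 - 30 = -325956$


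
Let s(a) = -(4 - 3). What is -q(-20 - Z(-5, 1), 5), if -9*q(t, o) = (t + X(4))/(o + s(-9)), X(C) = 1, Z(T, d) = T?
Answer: -7/18 ≈ -0.38889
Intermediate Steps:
s(a) = -1 (s(a) = -1*1 = -1)
q(t, o) = -(1 + t)/(9*(-1 + o)) (q(t, o) = -(t + 1)/(9*(o - 1)) = -(1 + t)/(9*(-1 + o)))
-q(-20 - Z(-5, 1), 5) = -(-1 - (-20 - 1*(-5)))/(9*(-1 + 5)) = -(-1 - (-20 + 5))/(9*4) = -(-1 - 1*(-15))/(9*4) = -(-1 + 15)/(9*4) = -14/(9*4) = -1*7/18 = -7/18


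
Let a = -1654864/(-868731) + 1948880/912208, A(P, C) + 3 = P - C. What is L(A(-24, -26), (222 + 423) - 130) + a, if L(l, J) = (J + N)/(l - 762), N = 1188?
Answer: 68377724807572/37790596863789 ≈ 1.8094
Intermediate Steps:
A(P, C) = -3 + P - C (A(P, C) = -3 + (P - C) = -3 + P - C)
a = 200164540687/49528960503 (a = -1654864*(-1/868731) + 1948880*(1/912208) = 1654864/868731 + 121805/57013 = 200164540687/49528960503 ≈ 4.0414)
L(l, J) = (1188 + J)/(-762 + l) (L(l, J) = (J + 1188)/(l - 762) = (1188 + J)/(-762 + l))
L(A(-24, -26), (222 + 423) - 130) + a = (1188 + ((222 + 423) - 130))/(-762 + (-3 - 24 - 1*(-26))) + 200164540687/49528960503 = (1188 + (645 - 130))/(-762 + (-3 - 24 + 26)) + 200164540687/49528960503 = (1188 + 515)/(-762 - 1) + 200164540687/49528960503 = 1703/(-763) + 200164540687/49528960503 = -1/763*1703 + 200164540687/49528960503 = -1703/763 + 200164540687/49528960503 = 68377724807572/37790596863789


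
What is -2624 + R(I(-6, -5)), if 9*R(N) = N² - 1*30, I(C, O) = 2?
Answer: -23642/9 ≈ -2626.9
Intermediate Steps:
R(N) = -10/3 + N²/9 (R(N) = (N² - 1*30)/9 = (N² - 30)/9 = (-30 + N²)/9 = -10/3 + N²/9)
-2624 + R(I(-6, -5)) = -2624 + (-10/3 + (⅑)*2²) = -2624 + (-10/3 + (⅑)*4) = -2624 + (-10/3 + 4/9) = -2624 - 26/9 = -23642/9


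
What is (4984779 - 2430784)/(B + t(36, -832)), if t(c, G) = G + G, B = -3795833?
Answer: -2553995/3797497 ≈ -0.67255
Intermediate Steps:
t(c, G) = 2*G
(4984779 - 2430784)/(B + t(36, -832)) = (4984779 - 2430784)/(-3795833 + 2*(-832)) = 2553995/(-3795833 - 1664) = 2553995/(-3797497) = 2553995*(-1/3797497) = -2553995/3797497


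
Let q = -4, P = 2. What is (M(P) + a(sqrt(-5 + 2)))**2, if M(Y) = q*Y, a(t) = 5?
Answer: 9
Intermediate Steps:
M(Y) = -4*Y
(M(P) + a(sqrt(-5 + 2)))**2 = (-4*2 + 5)**2 = (-8 + 5)**2 = (-3)**2 = 9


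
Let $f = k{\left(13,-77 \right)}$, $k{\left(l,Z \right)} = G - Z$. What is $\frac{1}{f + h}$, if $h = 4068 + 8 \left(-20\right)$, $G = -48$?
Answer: $\frac{1}{3937} \approx 0.000254$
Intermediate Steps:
$k{\left(l,Z \right)} = -48 - Z$
$f = 29$ ($f = -48 - -77 = -48 + 77 = 29$)
$h = 3908$ ($h = 4068 - 160 = 3908$)
$\frac{1}{f + h} = \frac{1}{29 + 3908} = \frac{1}{3937}$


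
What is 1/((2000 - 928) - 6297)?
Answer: -1/5225 ≈ -0.00019139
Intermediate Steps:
1/((2000 - 928) - 6297) = 1/(1072 - 6297) = 1/(-5225) = -1/5225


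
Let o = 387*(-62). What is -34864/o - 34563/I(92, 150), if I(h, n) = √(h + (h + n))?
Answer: 17432/11997 - 34563*√334/334 ≈ -1889.8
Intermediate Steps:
I(h, n) = √(n + 2*h)
o = -23994
-34864/o - 34563/I(92, 150) = -34864/(-23994) - 34563/√(150 + 2*92) = -34864*(-1/23994) - 34563/√(150 + 184) = 17432/11997 - 34563*√334/334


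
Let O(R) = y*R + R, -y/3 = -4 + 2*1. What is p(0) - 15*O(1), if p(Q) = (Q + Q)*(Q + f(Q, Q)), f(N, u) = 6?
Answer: -105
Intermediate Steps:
y = 6 (y = -3*(-4 + 2*1) = -3*(-4 + 2) = -3*(-2) = 6)
O(R) = 7*R (O(R) = 6*R + R = 7*R)
p(Q) = 2*Q*(6 + Q) (p(Q) = (Q + Q)*(Q + 6) = (2*Q)*(6 + Q) = 2*Q*(6 + Q))
p(0) - 15*O(1) = 2*0*(6 + 0) - 105 = 2*0*6 - 15*7 = 0 - 105 = -105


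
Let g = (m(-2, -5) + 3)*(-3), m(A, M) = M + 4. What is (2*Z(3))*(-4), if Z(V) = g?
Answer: 48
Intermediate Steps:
m(A, M) = 4 + M
g = -6 (g = ((4 - 5) + 3)*(-3) = (-1 + 3)*(-3) = 2*(-3) = -6)
Z(V) = -6
(2*Z(3))*(-4) = (2*(-6))*(-4) = -12*(-4) = 48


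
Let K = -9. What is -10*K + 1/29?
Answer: 2611/29 ≈ 90.034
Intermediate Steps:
-10*K + 1/29 = -10*(-9) + 1/29 = 90 + 1/29 = 2611/29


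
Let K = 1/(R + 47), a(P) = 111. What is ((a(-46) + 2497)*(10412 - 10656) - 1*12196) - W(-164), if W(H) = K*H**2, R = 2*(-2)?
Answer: -27914460/43 ≈ -6.4917e+5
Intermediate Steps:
R = -4
K = 1/43 (K = 1/(-4 + 47) = 1/43 ≈ 0.023256)
W(H) = H**2/43
((a(-46) + 2497)*(10412 - 10656) - 1*12196) - W(-164) = ((111 + 2497)*(10412 - 10656) - 1*12196) - (-164)**2/43 = (2608*(-244) - 12196) - 26896/43 = (-636352 - 12196) - 1*26896/43 = -648548 - 26896/43 = -27914460/43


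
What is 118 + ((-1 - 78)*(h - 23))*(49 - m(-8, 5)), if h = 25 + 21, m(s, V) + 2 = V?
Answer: -83464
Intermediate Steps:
m(s, V) = -2 + V
h = 46
118 + ((-1 - 78)*(h - 23))*(49 - m(-8, 5)) = 118 + ((-1 - 78)*(46 - 23))*(49 - (-2 + 5)) = 118 + (-79*23)*(49 - 1*3) = 118 - 1817*(49 - 3) = 118 - 1817*46 = 118 - 83582 = -83464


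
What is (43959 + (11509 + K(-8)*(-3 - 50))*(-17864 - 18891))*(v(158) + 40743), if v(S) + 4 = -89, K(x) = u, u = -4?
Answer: -17510450747400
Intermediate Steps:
K(x) = -4
v(S) = -93 (v(S) = -4 - 89 = -93)
(43959 + (11509 + K(-8)*(-3 - 50))*(-17864 - 18891))*(v(158) + 40743) = (43959 + (11509 - 4*(-3 - 50))*(-17864 - 18891))*(-93 + 40743) = (43959 + (11509 - 4*(-53))*(-36755))*40650 = (43959 + (11509 + 212)*(-36755))*40650 = (43959 + 11721*(-36755))*40650 = (43959 - 430805355)*40650 = -430761396*40650 = -17510450747400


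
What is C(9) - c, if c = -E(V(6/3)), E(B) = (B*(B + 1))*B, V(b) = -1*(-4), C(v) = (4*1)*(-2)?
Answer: 72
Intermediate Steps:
C(v) = -8 (C(v) = 4*(-2) = -8)
V(b) = 4
E(B) = B**2*(1 + B) (E(B) = (B*(1 + B))*B = B**2*(1 + B))
c = -80 (c = -4**2*(1 + 4) = -16*5 = -1*80 = -80)
C(9) - c = -8 - 1*(-80) = -8 + 80 = 72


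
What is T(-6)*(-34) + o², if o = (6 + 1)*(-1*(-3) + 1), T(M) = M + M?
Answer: 1192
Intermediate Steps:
T(M) = 2*M
o = 28 (o = 7*(3 + 1) = 7*4 = 28)
T(-6)*(-34) + o² = (2*(-6))*(-34) + 28² = -12*(-34) + 784 = 408 + 784 = 1192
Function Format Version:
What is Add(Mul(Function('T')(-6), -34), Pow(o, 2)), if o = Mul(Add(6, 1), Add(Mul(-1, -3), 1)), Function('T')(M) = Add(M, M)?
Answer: 1192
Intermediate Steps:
Function('T')(M) = Mul(2, M)
o = 28 (o = Mul(7, Add(3, 1)) = Mul(7, 4) = 28)
Add(Mul(Function('T')(-6), -34), Pow(o, 2)) = Add(Mul(Mul(2, -6), -34), Pow(28, 2)) = Add(Mul(-12, -34), 784) = Add(408, 784) = 1192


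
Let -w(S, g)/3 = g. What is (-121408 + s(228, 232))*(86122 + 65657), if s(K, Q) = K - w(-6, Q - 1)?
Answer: -18287396373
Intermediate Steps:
w(S, g) = -3*g
s(K, Q) = -3 + K + 3*Q (s(K, Q) = K - (-3)*(Q - 1) = K - (-3)*(-1 + Q) = K - (3 - 3*Q) = K + (-3 + 3*Q) = -3 + K + 3*Q)
(-121408 + s(228, 232))*(86122 + 65657) = (-121408 + (-3 + 228 + 3*232))*(86122 + 65657) = (-121408 + (-3 + 228 + 696))*151779 = (-121408 + 921)*151779 = -120487*151779 = -18287396373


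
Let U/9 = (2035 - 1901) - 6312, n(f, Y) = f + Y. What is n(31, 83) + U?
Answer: -55488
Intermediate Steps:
n(f, Y) = Y + f
U = -55602 (U = 9*((2035 - 1901) - 6312) = 9*(134 - 6312) = 9*(-6178) = -55602)
n(31, 83) + U = (83 + 31) - 55602 = 114 - 55602 = -55488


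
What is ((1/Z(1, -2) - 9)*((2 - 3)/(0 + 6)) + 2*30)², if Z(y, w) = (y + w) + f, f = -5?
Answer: 4906225/1296 ≈ 3785.7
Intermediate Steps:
Z(y, w) = -5 + w + y (Z(y, w) = (y + w) - 5 = (w + y) - 5 = -5 + w + y)
((1/Z(1, -2) - 9)*((2 - 3)/(0 + 6)) + 2*30)² = ((1/(-5 - 2 + 1) - 9)*((2 - 3)/(0 + 6)) + 2*30)² = ((1/(-6) - 9)*(-1/6) + 60)² = ((-⅙ - 9)*(-1*⅙) + 60)² = (-55/6*(-⅙) + 60)² = (55/36 + 60)² = (2215/36)² = 4906225/1296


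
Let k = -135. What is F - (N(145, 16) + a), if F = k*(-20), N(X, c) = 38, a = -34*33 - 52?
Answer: 3836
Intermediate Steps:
a = -1174 (a = -1122 - 52 = -1174)
F = 2700 (F = -135*(-20) = 2700)
F - (N(145, 16) + a) = 2700 - (38 - 1174) = 2700 - 1*(-1136) = 2700 + 1136 = 3836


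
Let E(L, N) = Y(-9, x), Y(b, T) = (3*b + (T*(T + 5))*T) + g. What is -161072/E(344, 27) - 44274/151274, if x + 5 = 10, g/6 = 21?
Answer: -12190728677/26397313 ≈ -461.82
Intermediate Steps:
g = 126 (g = 6*21 = 126)
x = 5 (x = -5 + 10 = 5)
Y(b, T) = 126 + 3*b + T**2*(5 + T) (Y(b, T) = (3*b + (T*(T + 5))*T) + 126 = (3*b + (T*(5 + T))*T) + 126 = (3*b + T**2*(5 + T)) + 126 = 126 + 3*b + T**2*(5 + T))
E(L, N) = 349 (E(L, N) = 126 + 5**3 + 3*(-9) + 5*5**2 = 126 + 125 - 27 + 5*25 = 126 + 125 - 27 + 125 = 349)
-161072/E(344, 27) - 44274/151274 = -161072/349 - 44274/151274 = -161072*1/349 - 44274*1/151274 = -161072/349 - 22137/75637 = -12190728677/26397313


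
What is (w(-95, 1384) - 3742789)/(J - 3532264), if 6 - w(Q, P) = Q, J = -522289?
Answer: 3742688/4054553 ≈ 0.92308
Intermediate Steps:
w(Q, P) = 6 - Q
(w(-95, 1384) - 3742789)/(J - 3532264) = ((6 - 1*(-95)) - 3742789)/(-522289 - 3532264) = ((6 + 95) - 3742789)/(-4054553) = (101 - 3742789)*(-1/4054553) = -3742688*(-1/4054553) = 3742688/4054553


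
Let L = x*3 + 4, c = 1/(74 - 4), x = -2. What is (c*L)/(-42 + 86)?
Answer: -1/1540 ≈ -0.00064935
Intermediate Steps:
c = 1/70 ≈ 0.014286
L = -2 (L = -2*3 + 4 = -6 + 4 = -2)
(c*L)/(-42 + 86) = ((1/70)*(-2))/(-42 + 86) = -1/35/44 = -1/35*1/44 = -1/1540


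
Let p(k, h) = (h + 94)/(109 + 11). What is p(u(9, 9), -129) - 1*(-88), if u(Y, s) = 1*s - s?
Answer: 2105/24 ≈ 87.708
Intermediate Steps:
u(Y, s) = 0 (u(Y, s) = s - s = 0)
p(k, h) = 47/60 + h/120 (p(k, h) = (94 + h)/120 = (94 + h)*(1/120) = 47/60 + h/120)
p(u(9, 9), -129) - 1*(-88) = (47/60 + (1/120)*(-129)) - 1*(-88) = (47/60 - 43/40) + 88 = -7/24 + 88 = 2105/24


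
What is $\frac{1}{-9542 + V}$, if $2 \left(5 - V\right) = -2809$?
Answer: $- \frac{2}{16265} \approx -0.00012296$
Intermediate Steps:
$V = \frac{2819}{2}$ ($V = 5 - - \frac{2809}{2} = 5 + \frac{2809}{2} = \frac{2819}{2} \approx 1409.5$)
$\frac{1}{-9542 + V} = \frac{1}{-9542 + \frac{2819}{2}} = \frac{1}{- \frac{16265}{2}} = - \frac{2}{16265}$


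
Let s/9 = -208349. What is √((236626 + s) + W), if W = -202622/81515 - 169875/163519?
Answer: 3*I*√660122106879788051435930/1904178755 ≈ 1280.0*I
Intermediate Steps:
s = -1875141 (s = 9*(-208349) = -1875141)
W = -6711415349/1904178755 (W = -202622*1/81515 - 169875*1/163519 = -28946/11645 - 169875/163519 = -6711415349/1904178755 ≈ -3.5246)
√((236626 + s) + W) = √((236626 - 1875141) - 6711415349/1904178755) = √(-1638515 - 6711415349/1904178755) = √(-3120032164164174/1904178755) = 3*I*√660122106879788051435930/1904178755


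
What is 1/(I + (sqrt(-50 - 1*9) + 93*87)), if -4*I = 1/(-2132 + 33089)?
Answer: 124062325544316/1003789179646209865 - 15333373584*I*sqrt(59)/1003789179646209865 ≈ 0.00012359 - 1.1733e-7*I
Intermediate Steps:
I = -1/123828 (I = -1/(4*(-2132 + 33089)) = -1/4/30957 = -1/4*1/30957 = -1/123828 ≈ -8.0757e-6)
1/(I + (sqrt(-50 - 1*9) + 93*87)) = 1/(-1/123828 + (sqrt(-50 - 1*9) + 93*87)) = 1/(-1/123828 + (sqrt(-50 - 9) + 8091)) = 1/(-1/123828 + (sqrt(-59) + 8091)) = 1/(-1/123828 + (I*sqrt(59) + 8091)) = 1/(-1/123828 + (8091 + I*sqrt(59))) = 1/(1001892347/123828 + I*sqrt(59))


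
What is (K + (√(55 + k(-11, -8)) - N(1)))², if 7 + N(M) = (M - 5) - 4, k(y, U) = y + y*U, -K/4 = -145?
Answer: 354157 + 2380*√33 ≈ 3.6783e+5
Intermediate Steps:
K = 580 (K = -4*(-145) = 580)
k(y, U) = y + U*y
N(M) = -16 + M (N(M) = -7 + ((M - 5) - 4) = -7 + ((-5 + M) - 4) = -7 + (-9 + M) = -16 + M)
(K + (√(55 + k(-11, -8)) - N(1)))² = (580 + (√(55 - 11*(1 - 8)) - (-16 + 1)))² = (580 + (√(55 - 11*(-7)) - 1*(-15)))² = (580 + (√(55 + 77) + 15))² = (580 + (√132 + 15))² = (580 + (2*√33 + 15))² = (580 + (15 + 2*√33))² = (595 + 2*√33)²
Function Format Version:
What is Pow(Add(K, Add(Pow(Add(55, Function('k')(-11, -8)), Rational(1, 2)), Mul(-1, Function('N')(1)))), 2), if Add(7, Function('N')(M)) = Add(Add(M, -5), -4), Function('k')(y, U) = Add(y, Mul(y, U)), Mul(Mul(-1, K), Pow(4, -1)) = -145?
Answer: Add(354157, Mul(2380, Pow(33, Rational(1, 2)))) ≈ 3.6783e+5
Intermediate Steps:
K = 580 (K = Mul(-4, -145) = 580)
Function('k')(y, U) = Add(y, Mul(U, y))
Function('N')(M) = Add(-16, M) (Function('N')(M) = Add(-7, Add(Add(M, -5), -4)) = Add(-7, Add(Add(-5, M), -4)) = Add(-7, Add(-9, M)) = Add(-16, M))
Pow(Add(K, Add(Pow(Add(55, Function('k')(-11, -8)), Rational(1, 2)), Mul(-1, Function('N')(1)))), 2) = Pow(Add(580, Add(Pow(Add(55, Mul(-11, Add(1, -8))), Rational(1, 2)), Mul(-1, Add(-16, 1)))), 2) = Pow(Add(580, Add(Pow(Add(55, Mul(-11, -7)), Rational(1, 2)), Mul(-1, -15))), 2) = Pow(Add(580, Add(Pow(Add(55, 77), Rational(1, 2)), 15)), 2) = Pow(Add(580, Add(Pow(132, Rational(1, 2)), 15)), 2) = Pow(Add(580, Add(Mul(2, Pow(33, Rational(1, 2))), 15)), 2) = Pow(Add(580, Add(15, Mul(2, Pow(33, Rational(1, 2))))), 2) = Pow(Add(595, Mul(2, Pow(33, Rational(1, 2)))), 2)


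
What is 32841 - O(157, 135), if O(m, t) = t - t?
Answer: 32841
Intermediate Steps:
O(m, t) = 0
32841 - O(157, 135) = 32841 - 1*0 = 32841 + 0 = 32841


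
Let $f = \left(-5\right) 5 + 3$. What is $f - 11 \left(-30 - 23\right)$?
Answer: $561$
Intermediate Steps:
$f = -22$ ($f = -25 + 3 = -22$)
$f - 11 \left(-30 - 23\right) = -22 - 11 \left(-30 - 23\right) = -22 - 11 \left(-53\right) = -22 - -583 = -22 + 583 = 561$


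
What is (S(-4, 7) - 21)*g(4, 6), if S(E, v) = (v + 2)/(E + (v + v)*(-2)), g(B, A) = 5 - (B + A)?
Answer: 3405/32 ≈ 106.41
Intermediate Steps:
g(B, A) = 5 - A - B (g(B, A) = 5 - (A + B) = 5 + (-A - B) = 5 - A - B)
S(E, v) = (2 + v)/(E - 4*v) (S(E, v) = (2 + v)/(E + (2*v)*(-2)) = (2 + v)/(E - 4*v))
(S(-4, 7) - 21)*g(4, 6) = ((2 + 7)/(-4 - 4*7) - 21)*(5 - 1*6 - 1*4) = (9/(-4 - 28) - 21)*(5 - 6 - 4) = (9/(-32) - 21)*(-5) = (-1/32*9 - 21)*(-5) = (-9/32 - 21)*(-5) = -681/32*(-5) = 3405/32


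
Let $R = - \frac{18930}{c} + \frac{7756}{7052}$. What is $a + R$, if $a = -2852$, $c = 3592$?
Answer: $- \frac{9043628847}{3166348} \approx -2856.2$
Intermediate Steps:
$R = - \frac{13204351}{3166348}$ ($R = - \frac{18930}{3592} + \frac{7756}{7052} = \left(-18930\right) \frac{1}{3592} + 7756 \cdot \frac{1}{7052} = - \frac{9465}{1796} + \frac{1939}{1763} = - \frac{13204351}{3166348} \approx -4.1702$)
$a + R = -2852 - \frac{13204351}{3166348} = - \frac{9043628847}{3166348}$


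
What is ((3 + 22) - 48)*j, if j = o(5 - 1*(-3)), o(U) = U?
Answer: -184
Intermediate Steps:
j = 8 (j = 5 - 1*(-3) = 5 + 3 = 8)
((3 + 22) - 48)*j = ((3 + 22) - 48)*8 = (25 - 48)*8 = -23*8 = -184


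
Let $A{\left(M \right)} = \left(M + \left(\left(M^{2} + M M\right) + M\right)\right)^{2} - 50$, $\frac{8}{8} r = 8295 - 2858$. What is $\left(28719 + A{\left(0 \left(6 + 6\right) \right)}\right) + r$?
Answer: $34106$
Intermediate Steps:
$r = 5437$ ($r = 8295 - 2858 = 5437$)
$A{\left(M \right)} = -50 + \left(2 M + 2 M^{2}\right)^{2}$ ($A{\left(M \right)} = \left(M + \left(\left(M^{2} + M^{2}\right) + M\right)\right)^{2} - 50 = \left(M + \left(2 M^{2} + M\right)\right)^{2} - 50 = \left(M + \left(M + 2 M^{2}\right)\right)^{2} - 50 = \left(2 M + 2 M^{2}\right)^{2} - 50 = -50 + \left(2 M + 2 M^{2}\right)^{2}$)
$\left(28719 + A{\left(0 \left(6 + 6\right) \right)}\right) + r = \left(28719 - \left(50 - 4 \left(0 \left(6 + 6\right)\right)^{2} \left(1 + 0 \left(6 + 6\right)\right)^{2}\right)\right) + 5437 = \left(28719 - \left(50 - 4 \left(0 \cdot 12\right)^{2} \left(1 + 0 \cdot 12\right)^{2}\right)\right) + 5437 = \left(28719 - \left(50 - 4 \cdot 0^{2} \left(1 + 0\right)^{2}\right)\right) + 5437 = \left(28719 - \left(50 + 0 \cdot 1^{2}\right)\right) + 5437 = \left(28719 - \left(50 + 0 \cdot 1\right)\right) + 5437 = \left(28719 + \left(-50 + 0\right)\right) + 5437 = \left(28719 - 50\right) + 5437 = 28669 + 5437 = 34106$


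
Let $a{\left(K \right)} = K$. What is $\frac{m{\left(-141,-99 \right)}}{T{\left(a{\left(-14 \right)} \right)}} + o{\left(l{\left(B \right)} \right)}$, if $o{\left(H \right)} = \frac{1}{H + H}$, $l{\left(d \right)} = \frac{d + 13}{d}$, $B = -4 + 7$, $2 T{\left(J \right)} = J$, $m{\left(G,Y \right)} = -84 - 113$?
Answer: $\frac{6325}{224} \approx 28.237$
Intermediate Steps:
$m{\left(G,Y \right)} = -197$ ($m{\left(G,Y \right)} = -84 - 113 = -197$)
$T{\left(J \right)} = \frac{J}{2}$
$B = 3$
$l{\left(d \right)} = \frac{13 + d}{d}$
$o{\left(H \right)} = \frac{1}{2 H}$
$\frac{m{\left(-141,-99 \right)}}{T{\left(a{\left(-14 \right)} \right)}} + o{\left(l{\left(B \right)} \right)} = - \frac{197}{\frac{1}{2} \left(-14\right)} + \frac{1}{2 \frac{13 + 3}{3}} = - \frac{197}{-7} + \frac{1}{2 \cdot \frac{1}{3} \cdot 16} = \left(-197\right) \left(- \frac{1}{7}\right) + \frac{1}{2 \cdot \frac{16}{3}} = \frac{197}{7} + \frac{1}{2} \cdot \frac{3}{16} = \frac{197}{7} + \frac{3}{32} = \frac{6325}{224}$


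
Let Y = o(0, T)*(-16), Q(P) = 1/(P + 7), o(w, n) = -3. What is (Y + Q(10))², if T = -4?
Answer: 667489/289 ≈ 2309.6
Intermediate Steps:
Q(P) = 1/(7 + P)
Y = 48 (Y = -3*(-16) = 48)
(Y + Q(10))² = (48 + 1/(7 + 10))² = (48 + 1/17)² = (817/17)² = 667489/289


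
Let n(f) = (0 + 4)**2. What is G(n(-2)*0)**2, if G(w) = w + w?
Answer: 0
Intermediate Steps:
n(f) = 16 (n(f) = 4**2 = 16)
G(w) = 2*w
G(n(-2)*0)**2 = (2*(16*0))**2 = (2*0)**2 = 0**2 = 0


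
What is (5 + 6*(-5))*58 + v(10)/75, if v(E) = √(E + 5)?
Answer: -1450 + √15/75 ≈ -1449.9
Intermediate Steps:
v(E) = √(5 + E)
(5 + 6*(-5))*58 + v(10)/75 = (5 + 6*(-5))*58 + √(5 + 10)/75 = (5 - 30)*58 + √15*(1/75) = -25*58 + √15/75 = -1450 + √15/75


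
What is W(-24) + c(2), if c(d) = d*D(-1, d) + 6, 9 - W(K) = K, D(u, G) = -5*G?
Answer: 19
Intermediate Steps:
W(K) = 9 - K
c(d) = 6 - 5*d**2 (c(d) = d*(-5*d) + 6 = -5*d**2 + 6 = 6 - 5*d**2)
W(-24) + c(2) = (9 - 1*(-24)) + (6 - 5*2**2) = (9 + 24) + (6 - 5*4) = 33 + (6 - 20) = 33 - 14 = 19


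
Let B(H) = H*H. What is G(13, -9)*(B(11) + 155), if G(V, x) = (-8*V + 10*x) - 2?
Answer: -54096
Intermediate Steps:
B(H) = H²
G(V, x) = -2 - 8*V + 10*x
G(13, -9)*(B(11) + 155) = (-2 - 8*13 + 10*(-9))*(11² + 155) = (-2 - 104 - 90)*(121 + 155) = -196*276 = -54096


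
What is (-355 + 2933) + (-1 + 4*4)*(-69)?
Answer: 1543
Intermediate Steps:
(-355 + 2933) + (-1 + 4*4)*(-69) = 2578 + (-1 + 16)*(-69) = 2578 + 15*(-69) = 2578 - 1035 = 1543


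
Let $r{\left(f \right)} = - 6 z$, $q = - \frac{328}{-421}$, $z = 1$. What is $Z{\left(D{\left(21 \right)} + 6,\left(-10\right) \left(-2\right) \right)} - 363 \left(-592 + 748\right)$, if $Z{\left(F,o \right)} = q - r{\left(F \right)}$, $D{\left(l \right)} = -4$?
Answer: $- \frac{23837534}{421} \approx -56621.0$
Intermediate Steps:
$q = \frac{328}{421}$ ($q = \left(-328\right) \left(- \frac{1}{421}\right) = \frac{328}{421} \approx 0.7791$)
$r{\left(f \right)} = -6$ ($r{\left(f \right)} = \left(-6\right) 1 = -6$)
$Z{\left(F,o \right)} = \frac{2854}{421}$ ($Z{\left(F,o \right)} = \frac{328}{421} - -6 = \frac{328}{421} + 6 = \frac{2854}{421}$)
$Z{\left(D{\left(21 \right)} + 6,\left(-10\right) \left(-2\right) \right)} - 363 \left(-592 + 748\right) = \frac{2854}{421} - 363 \left(-592 + 748\right) = \frac{2854}{421} - 363 \cdot 156 = \frac{2854}{421} - 56628 = - \frac{23837534}{421}$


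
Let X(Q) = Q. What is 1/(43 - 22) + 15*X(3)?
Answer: 946/21 ≈ 45.048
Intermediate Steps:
1/(43 - 22) + 15*X(3) = 1/(43 - 22) + 15*3 = 1/21 + 45 = 946/21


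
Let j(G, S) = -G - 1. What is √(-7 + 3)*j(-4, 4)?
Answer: 6*I ≈ 6.0*I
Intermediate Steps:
j(G, S) = -1 - G
√(-7 + 3)*j(-4, 4) = √(-7 + 3)*(-1 - 1*(-4)) = √(-4)*(-1 + 4) = (2*I)*3 = 6*I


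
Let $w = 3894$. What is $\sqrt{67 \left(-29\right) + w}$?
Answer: $\sqrt{1951} \approx 44.17$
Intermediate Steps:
$\sqrt{67 \left(-29\right) + w} = \sqrt{67 \left(-29\right) + 3894} = \sqrt{-1943 + 3894} = \sqrt{1951}$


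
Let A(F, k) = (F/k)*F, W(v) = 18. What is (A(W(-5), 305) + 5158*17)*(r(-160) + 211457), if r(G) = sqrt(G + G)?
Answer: 5655323155178/305 + 213956432*I*sqrt(5)/305 ≈ 1.8542e+10 + 1.5686e+6*I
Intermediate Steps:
r(G) = sqrt(2)*sqrt(G) (r(G) = sqrt(2*G) = sqrt(2)*sqrt(G))
A(F, k) = F**2/k (A(F, k) = (F/k)*F = F**2/k)
(A(W(-5), 305) + 5158*17)*(r(-160) + 211457) = (18**2/305 + 5158*17)*(sqrt(2)*sqrt(-160) + 211457) = (324*(1/305) + 87686)*(sqrt(2)*(4*I*sqrt(10)) + 211457) = (324/305 + 87686)*(8*I*sqrt(5) + 211457) = 26744554*(211457 + 8*I*sqrt(5))/305 = 5655323155178/305 + 213956432*I*sqrt(5)/305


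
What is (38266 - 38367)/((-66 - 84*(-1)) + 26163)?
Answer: -101/26181 ≈ -0.0038578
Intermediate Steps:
(38266 - 38367)/((-66 - 84*(-1)) + 26163) = -101/((-66 + 84) + 26163) = -101/(18 + 26163) = -101/26181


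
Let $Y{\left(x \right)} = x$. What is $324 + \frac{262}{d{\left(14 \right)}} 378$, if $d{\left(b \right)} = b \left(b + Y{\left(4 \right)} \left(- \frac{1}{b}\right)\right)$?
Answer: $\frac{13437}{16} \approx 839.81$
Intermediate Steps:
$d{\left(b \right)} = b \left(b - \frac{4}{b}\right)$ ($d{\left(b \right)} = b \left(b + 4 \left(- \frac{1}{b}\right)\right) = b \left(b - \frac{4}{b}\right)$)
$324 + \frac{262}{d{\left(14 \right)}} 378 = 324 + \frac{262}{-4 + 14^{2}} \cdot 378 = 324 + \frac{262}{-4 + 196} \cdot 378 = 324 + \frac{262}{192} \cdot 378 = 324 + 262 \cdot \frac{1}{192} \cdot 378 = 324 + \frac{131}{96} \cdot 378 = 324 + \frac{8253}{16} = \frac{13437}{16}$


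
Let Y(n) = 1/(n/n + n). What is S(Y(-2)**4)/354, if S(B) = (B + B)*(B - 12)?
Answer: -11/177 ≈ -0.062147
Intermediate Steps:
Y(n) = 1/(1 + n)
S(B) = 2*B*(-12 + B) (S(B) = (2*B)*(-12 + B) = 2*B*(-12 + B))
S(Y(-2)**4)/354 = (2*(1/(1 - 2))**4*(-12 + (1/(1 - 2))**4))/354 = (2*(1/(-1))**4*(-12 + (1/(-1))**4))*(1/354) = (2*(-1)**4*(-12 + (-1)**4))*(1/354) = (2*1*(-12 + 1))*(1/354) = (2*1*(-11))*(1/354) = -22*1/354 = -11/177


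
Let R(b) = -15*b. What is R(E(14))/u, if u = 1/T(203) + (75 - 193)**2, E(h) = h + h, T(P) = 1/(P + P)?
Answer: -42/1433 ≈ -0.029309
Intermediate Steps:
T(P) = 1/(2*P)
E(h) = 2*h
u = 14330 (u = 1/((1/2)/203) + (75 - 193)**2 = 1/((1/2)*(1/203)) + (-118)**2 = 1/(1/406) + 13924 = 406 + 13924 = 14330)
R(E(14))/u = -30*14/14330 = -15*28*(1/14330) = -420*1/14330 = -42/1433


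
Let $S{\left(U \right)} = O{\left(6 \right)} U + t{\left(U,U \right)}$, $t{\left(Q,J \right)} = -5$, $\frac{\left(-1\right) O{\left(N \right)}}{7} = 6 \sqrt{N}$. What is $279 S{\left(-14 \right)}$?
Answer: $-1395 + 164052 \sqrt{6} \approx 4.0045 \cdot 10^{5}$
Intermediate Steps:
$O{\left(N \right)} = - 42 \sqrt{N}$ ($O{\left(N \right)} = - 7 \cdot 6 \sqrt{N} = - 42 \sqrt{N}$)
$S{\left(U \right)} = -5 - 42 U \sqrt{6}$ ($S{\left(U \right)} = - 42 \sqrt{6} U - 5 = - 42 U \sqrt{6} - 5 = -5 - 42 U \sqrt{6}$)
$279 S{\left(-14 \right)} = 279 \left(-5 - - 588 \sqrt{6}\right) = 279 \left(-5 + 588 \sqrt{6}\right) = -1395 + 164052 \sqrt{6}$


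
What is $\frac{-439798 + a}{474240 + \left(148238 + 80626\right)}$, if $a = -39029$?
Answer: $- \frac{159609}{234368} \approx -0.68102$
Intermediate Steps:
$\frac{-439798 + a}{474240 + \left(148238 + 80626\right)} = \frac{-439798 - 39029}{474240 + \left(148238 + 80626\right)} = - \frac{478827}{474240 + 228864} = - \frac{478827}{703104} = \left(-478827\right) \frac{1}{703104} = - \frac{159609}{234368}$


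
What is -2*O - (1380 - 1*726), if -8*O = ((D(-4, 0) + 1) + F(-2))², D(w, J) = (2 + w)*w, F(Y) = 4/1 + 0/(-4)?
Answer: -2447/4 ≈ -611.75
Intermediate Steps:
F(Y) = 4 (F(Y) = 4*1 + 0*(-¼) = 4 + 0 = 4)
D(w, J) = w*(2 + w)
O = -169/8 (O = -((-4*(2 - 4) + 1) + 4)²/8 = -((-4*(-2) + 1) + 4)²/8 = -((8 + 1) + 4)²/8 = -(9 + 4)²/8 = -⅛*13² = -⅛*169 = -169/8 ≈ -21.125)
-2*O - (1380 - 1*726) = -2*(-169/8) - (1380 - 1*726) = 169/4 - (1380 - 726) = 169/4 - 1*654 = 169/4 - 654 = -2447/4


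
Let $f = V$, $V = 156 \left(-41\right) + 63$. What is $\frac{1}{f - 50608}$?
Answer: $- \frac{1}{56941} \approx -1.7562 \cdot 10^{-5}$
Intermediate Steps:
$V = -6333$ ($V = -6396 + 63 = -6333$)
$f = -6333$
$\frac{1}{f - 50608} = \frac{1}{-6333 - 50608} = \frac{1}{-56941} = - \frac{1}{56941}$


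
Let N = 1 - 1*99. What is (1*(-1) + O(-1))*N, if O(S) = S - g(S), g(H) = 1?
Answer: 294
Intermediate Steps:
N = -98 (N = 1 - 99 = -98)
O(S) = -1 + S (O(S) = S - 1*1 = S - 1 = -1 + S)
(1*(-1) + O(-1))*N = (1*(-1) + (-1 - 1))*(-98) = (-1 - 2)*(-98) = -3*(-98) = 294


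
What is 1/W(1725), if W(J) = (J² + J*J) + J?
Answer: 1/5952975 ≈ 1.6798e-7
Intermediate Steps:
W(J) = J + 2*J² (W(J) = (J² + J²) + J = 2*J² + J = J + 2*J²)
1/W(1725) = 1/(1725*(1 + 2*1725)) = 1/(1725*(1 + 3450)) = 1/(1725*3451) = 1/5952975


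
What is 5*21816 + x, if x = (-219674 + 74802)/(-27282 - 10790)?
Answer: 519129829/4759 ≈ 1.0908e+5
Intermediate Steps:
x = 18109/4759 (x = -144872/(-38072) = -144872*(-1/38072) = 18109/4759 ≈ 3.8052)
5*21816 + x = 5*21816 + 18109/4759 = 109080 + 18109/4759 = 519129829/4759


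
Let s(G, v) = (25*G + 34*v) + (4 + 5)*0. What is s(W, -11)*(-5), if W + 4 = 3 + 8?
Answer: 995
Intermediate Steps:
W = 7 (W = -4 + (3 + 8) = -4 + 11 = 7)
s(G, v) = 25*G + 34*v (s(G, v) = (25*G + 34*v) + 9*0 = (25*G + 34*v) + 0 = 25*G + 34*v)
s(W, -11)*(-5) = (25*7 + 34*(-11))*(-5) = (175 - 374)*(-5) = -199*(-5) = 995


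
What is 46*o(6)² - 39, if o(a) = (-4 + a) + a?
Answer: 2905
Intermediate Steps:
o(a) = -4 + 2*a
46*o(6)² - 39 = 46*(-4 + 2*6)² - 39 = 46*(-4 + 12)² - 39 = 46*8² - 39 = 46*64 - 39 = 2944 - 39 = 2905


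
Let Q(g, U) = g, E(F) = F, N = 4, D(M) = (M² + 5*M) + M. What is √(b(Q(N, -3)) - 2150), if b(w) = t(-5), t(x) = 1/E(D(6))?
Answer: I*√309598/12 ≈ 46.368*I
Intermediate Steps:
D(M) = M² + 6*M
t(x) = 1/72 (t(x) = 1/(6*(6 + 6)) = 1/(6*12) = 1/72)
b(w) = 1/72
√(b(Q(N, -3)) - 2150) = √(1/72 - 2150) = √(-154799/72) = I*√309598/12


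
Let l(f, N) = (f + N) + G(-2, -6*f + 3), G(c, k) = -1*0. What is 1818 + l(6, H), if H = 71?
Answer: 1895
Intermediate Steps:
G(c, k) = 0
l(f, N) = N + f (l(f, N) = (f + N) + 0 = (N + f) + 0 = N + f)
1818 + l(6, H) = 1818 + (71 + 6) = 1818 + 77 = 1895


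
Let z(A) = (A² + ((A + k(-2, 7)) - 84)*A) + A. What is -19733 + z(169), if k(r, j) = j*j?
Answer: 31643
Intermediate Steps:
k(r, j) = j²
z(A) = A + A² + A*(-35 + A) (z(A) = (A² + ((A + 7²) - 84)*A) + A = (A² + ((A + 49) - 84)*A) + A = (A² + ((49 + A) - 84)*A) + A = (A² + (-35 + A)*A) + A = (A² + A*(-35 + A)) + A = A + A² + A*(-35 + A))
-19733 + z(169) = -19733 + 2*169*(-17 + 169) = -19733 + 2*169*152 = -19733 + 51376 = 31643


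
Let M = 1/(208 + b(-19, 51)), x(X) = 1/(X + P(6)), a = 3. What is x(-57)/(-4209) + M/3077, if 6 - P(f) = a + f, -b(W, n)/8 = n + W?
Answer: -8737/3108262320 ≈ -2.8109e-6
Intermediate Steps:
b(W, n) = -8*W - 8*n (b(W, n) = -8*(n + W) = -8*(W + n) = -8*W - 8*n)
P(f) = 3 - f (P(f) = 6 - (3 + f) = 6 + (-3 - f) = 3 - f)
x(X) = 1/(-3 + X) (x(X) = 1/(X + (3 - 1*6)) = 1/(X + (3 - 6)) = 1/(X - 3) = 1/(-3 + X))
M = -1/48 (M = 1/(208 + (-8*(-19) - 8*51)) = 1/(208 + (152 - 408)) = 1/(208 - 256) = 1/(-48) = -1/48 ≈ -0.020833)
x(-57)/(-4209) + M/3077 = 1/(-3 - 57*(-4209)) - 1/48/3077 = -1/4209/(-60) - 1/48*1/3077 = -1/60*(-1/4209) - 1/147696 = 1/252540 - 1/147696 = -8737/3108262320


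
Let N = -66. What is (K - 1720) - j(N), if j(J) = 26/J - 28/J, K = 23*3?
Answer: -54484/33 ≈ -1651.0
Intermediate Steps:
K = 69
j(J) = -2/J
(K - 1720) - j(N) = (69 - 1720) - (-2)/(-66) = -1651 - (-2)*(-1)/66 = -1651 - 1*1/33 = -1651 - 1/33 = -54484/33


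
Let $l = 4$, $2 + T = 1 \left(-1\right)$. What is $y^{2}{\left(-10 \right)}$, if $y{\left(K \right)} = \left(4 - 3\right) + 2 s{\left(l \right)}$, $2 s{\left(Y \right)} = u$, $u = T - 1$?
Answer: $9$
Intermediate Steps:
$T = -3$ ($T = -2 + 1 \left(-1\right) = -2 - 1 = -3$)
$u = -4$ ($u = -3 - 1 = -4$)
$s{\left(Y \right)} = -2$ ($s{\left(Y \right)} = \frac{1}{2} \left(-4\right) = -2$)
$y{\left(K \right)} = -3$ ($y{\left(K \right)} = \left(4 - 3\right) + 2 \left(-2\right) = 1 - 4 = -3$)
$y^{2}{\left(-10 \right)} = \left(-3\right)^{2} = 9$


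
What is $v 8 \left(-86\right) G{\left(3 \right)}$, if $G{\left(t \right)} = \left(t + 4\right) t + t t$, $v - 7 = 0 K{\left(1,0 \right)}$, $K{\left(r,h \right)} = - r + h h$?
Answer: $-144480$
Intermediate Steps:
$K{\left(r,h \right)} = h^{2} - r$ ($K{\left(r,h \right)} = - r + h^{2} = h^{2} - r$)
$v = 7$ ($v = 7 + 0 \left(0^{2} - 1\right) = 7 + 0 \left(0 - 1\right) = 7 + 0 \left(-1\right) = 7 + 0 = 7$)
$G{\left(t \right)} = t^{2} + t \left(4 + t\right)$ ($G{\left(t \right)} = \left(4 + t\right) t + t^{2} = t \left(4 + t\right) + t^{2} = t^{2} + t \left(4 + t\right)$)
$v 8 \left(-86\right) G{\left(3 \right)} = 7 \cdot 8 \left(-86\right) 2 \cdot 3 \left(2 + 3\right) = 56 \left(-86\right) 2 \cdot 3 \cdot 5 = \left(-4816\right) 30 = -144480$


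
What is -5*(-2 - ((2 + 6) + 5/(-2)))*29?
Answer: 2175/2 ≈ 1087.5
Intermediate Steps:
-5*(-2 - ((2 + 6) + 5/(-2)))*29 = -5*(-2 - (8 + 5*(-½)))*29 = -5*(-2 - (8 - 5/2))*29 = -5*(-2 - 1*11/2)*29 = -5*(-2 - 11/2)*29 = -5*(-15/2)*29 = (75/2)*29 = 2175/2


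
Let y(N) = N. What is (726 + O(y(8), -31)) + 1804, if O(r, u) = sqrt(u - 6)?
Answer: 2530 + I*sqrt(37) ≈ 2530.0 + 6.0828*I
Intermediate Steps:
O(r, u) = sqrt(-6 + u)
(726 + O(y(8), -31)) + 1804 = (726 + sqrt(-6 - 31)) + 1804 = (726 + sqrt(-37)) + 1804 = (726 + I*sqrt(37)) + 1804 = 2530 + I*sqrt(37)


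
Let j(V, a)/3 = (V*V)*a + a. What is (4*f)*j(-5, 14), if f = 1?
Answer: 4368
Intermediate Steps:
j(V, a) = 3*a + 3*a*V² (j(V, a) = 3*((V*V)*a + a) = 3*(V²*a + a) = 3*(a*V² + a) = 3*(a + a*V²) = 3*a + 3*a*V²)
(4*f)*j(-5, 14) = (4*1)*(3*14*(1 + (-5)²)) = 4*(3*14*(1 + 25)) = 4*(3*14*26) = 4*1092 = 4368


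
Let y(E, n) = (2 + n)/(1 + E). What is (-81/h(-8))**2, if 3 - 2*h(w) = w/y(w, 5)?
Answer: 26244/25 ≈ 1049.8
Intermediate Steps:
y(E, n) = (2 + n)/(1 + E)
h(w) = 3/2 - w*(1/7 + w/7)/2 (h(w) = 3/2 - w/(2*((2 + 5)/(1 + w))) = 3/2 - w/(2*(7/(1 + w))) = 3/2 - w*(1/7 + w/7)/2)
(-81/h(-8))**2 = (-81/(3/2 - 1/14*(-8)*(1 - 8)))**2 = (-81/(3/2 - 1/14*(-8)*(-7)))**2 = (-81/(3/2 - 4))**2 = (-81/(-5/2))**2 = (-81*(-2/5))**2 = (162/5)**2 = 26244/25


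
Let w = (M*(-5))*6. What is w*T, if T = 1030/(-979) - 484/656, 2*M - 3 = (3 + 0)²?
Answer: 12932055/40139 ≈ 322.18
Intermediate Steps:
M = 6 (M = 3/2 + (3 + 0)²/2 = 3/2 + (½)*3² = 3/2 + (½)*9 = 3/2 + 9/2 = 6)
T = -287379/160556 (T = 1030*(-1/979) - 484*1/656 = -1030/979 - 121/164 = -287379/160556 ≈ -1.7899)
w = -180 (w = (6*(-5))*6 = -30*6 = -180)
w*T = -180*(-287379/160556) = 12932055/40139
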